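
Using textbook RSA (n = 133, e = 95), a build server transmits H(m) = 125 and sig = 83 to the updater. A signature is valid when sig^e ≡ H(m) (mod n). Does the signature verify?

verifies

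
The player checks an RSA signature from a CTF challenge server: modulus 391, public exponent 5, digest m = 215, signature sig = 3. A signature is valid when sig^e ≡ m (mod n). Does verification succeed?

fails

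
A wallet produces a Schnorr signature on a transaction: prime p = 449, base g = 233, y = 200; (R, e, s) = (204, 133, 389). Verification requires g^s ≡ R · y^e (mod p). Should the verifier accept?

reject

g^s mod p:
Squares mod 449: 233^1≡233, 233^2≡409, 233^4≡253, 233^8≡251, 233^16≡141, 233^32≡125, 233^64≡359, 233^128≡18, 233^256≡324
389 = 256 + 128 + 4 + 1, so 233^389 ≡ 324·18·253·233 ≡ 248 (mod 449)
R · y^e mod p:
Squares mod 449: 200^1≡200, 200^2≡39, 200^4≡174, 200^8≡193, 200^16≡431, 200^32≡324, 200^64≡359, 200^128≡18
133 = 128 + 4 + 1, so 200^133 ≡ 18·174·200 ≡ 45 (mod 449)
204·45 = 9180 ≡ 200 (mod 449)
248 ≠ 200; the check fails.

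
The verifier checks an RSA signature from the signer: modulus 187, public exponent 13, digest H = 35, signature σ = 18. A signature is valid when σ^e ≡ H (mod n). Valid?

σ^2 ≡ 18^2 = 324 ≡ 137
σ^4 ≡ 137^2 = 18769 ≡ 69
σ^8 ≡ 69^2 = 4761 ≡ 86
13 = 8 + 4 + 1, so σ^13 ≡ 86·69·18 ≡ 35 (mod 187)
35 = H, so the signature checks out.

yes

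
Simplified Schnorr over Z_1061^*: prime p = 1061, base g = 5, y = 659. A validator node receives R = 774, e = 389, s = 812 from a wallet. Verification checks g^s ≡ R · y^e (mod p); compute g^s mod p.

678

5^2 = 25
5^4 ≡ 25^2 = 625
5^8 ≡ 625^2 = 390625 ≡ 177
5^16 ≡ 177^2 = 31329 ≡ 560
5^32 ≡ 560^2 = 313600 ≡ 605
5^64 ≡ 605^2 = 366025 ≡ 1041
5^128 ≡ 1041^2 = 1083681 ≡ 400
5^256 ≡ 400^2 = 160000 ≡ 850
5^512 ≡ 850^2 = 722500 ≡ 1020
812 = 512 + 256 + 32 + 8 + 4, so 5^812 ≡ 1020·850·605·177·625 ≡ 678 (mod 1061)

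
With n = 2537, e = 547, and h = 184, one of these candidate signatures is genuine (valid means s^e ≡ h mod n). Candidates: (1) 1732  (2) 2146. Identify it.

1

Candidate 1: 1732^547 mod 2537 = 184
  → matches h = 184
Candidate 2: 2146^547 mod 2537 = 1028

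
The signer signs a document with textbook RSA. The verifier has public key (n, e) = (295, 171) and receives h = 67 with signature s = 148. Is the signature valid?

s^171 mod 295 = 67
s^171 mod 295 = 67 matches h.

valid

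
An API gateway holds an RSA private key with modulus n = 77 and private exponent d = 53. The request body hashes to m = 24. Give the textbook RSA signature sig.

19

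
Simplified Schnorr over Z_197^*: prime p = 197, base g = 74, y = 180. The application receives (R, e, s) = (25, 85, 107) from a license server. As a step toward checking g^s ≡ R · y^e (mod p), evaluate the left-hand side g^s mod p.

125

74^2 = 5476 ≡ 157
74^4 ≡ 157^2 = 24649 ≡ 24
74^8 ≡ 24^2 = 576 ≡ 182
74^16 ≡ 182^2 = 33124 ≡ 28
74^32 ≡ 28^2 = 784 ≡ 193
74^64 ≡ 193^2 = 37249 ≡ 16
107 = 64 + 32 + 8 + 2 + 1, so 74^107 ≡ 16·193·182·157·74 ≡ 125 (mod 197)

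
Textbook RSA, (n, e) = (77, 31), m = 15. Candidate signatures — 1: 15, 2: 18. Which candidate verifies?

Candidate 1: 15^2 = 225 ≡ 71; 15^4 ≡ 71^2 = 5041 ≡ 36; 15^8 ≡ 36^2 = 1296 ≡ 64; 15^16 ≡ 64^2 = 4096 ≡ 15; 31 = 16 + 8 + 4 + 2 + 1, so 15^31 ≡ 15·64·36·71·15 ≡ 15 (mod 77)
  → matches m = 15
Candidate 2: 18^2 = 324 ≡ 16; 18^4 ≡ 16^2 = 256 ≡ 25; 18^8 ≡ 25^2 = 625 ≡ 9; 18^16 ≡ 9^2 = 81 ≡ 4; 31 = 16 + 8 + 4 + 2 + 1, so 18^31 ≡ 4·9·25·16·18 ≡ 18 (mod 77)

1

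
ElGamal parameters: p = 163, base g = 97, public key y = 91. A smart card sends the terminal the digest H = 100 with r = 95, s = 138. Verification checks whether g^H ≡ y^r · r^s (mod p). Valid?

Left side g^H mod p:
Squares mod 163: 97^1≡97, 97^2≡118, 97^4≡69, 97^8≡34, 97^16≡15, 97^32≡62, 97^64≡95
100 = 64 + 32 + 4, so 97^100 ≡ 95·62·69 ≡ 51 (mod 163)
Right side y^r · r^s mod p:
Squares mod 163: 91^1≡91, 91^2≡131, 91^4≡46, 91^8≡160, 91^16≡9, 91^32≡81, 91^64≡41
95 = 64 + 16 + 8 + 4 + 2 + 1, so 91^95 ≡ 41·9·160·46·131·91 ≡ 15 (mod 163)
Squares mod 163: 95^1≡95, 95^2≡60, 95^4≡14, 95^8≡33, 95^16≡111, 95^32≡96, 95^64≡88, 95^128≡83
138 = 128 + 8 + 2, so 95^138 ≡ 83·33·60 ≡ 36 (mod 163)
15·36 = 540 ≡ 51 (mod 163)
51 ≡ 51 (mod 163), so the signature is genuine.

yes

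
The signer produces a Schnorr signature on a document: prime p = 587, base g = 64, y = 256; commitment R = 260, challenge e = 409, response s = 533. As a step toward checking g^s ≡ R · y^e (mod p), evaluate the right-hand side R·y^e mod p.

554

256^2 = 65536 ≡ 379
256^4 ≡ 379^2 = 143641 ≡ 413
256^8 ≡ 413^2 = 170569 ≡ 339
256^16 ≡ 339^2 = 114921 ≡ 456
256^32 ≡ 456^2 = 207936 ≡ 138
256^64 ≡ 138^2 = 19044 ≡ 260
256^128 ≡ 260^2 = 67600 ≡ 95
256^256 ≡ 95^2 = 9025 ≡ 220
409 = 256 + 128 + 16 + 8 + 1, so 256^409 ≡ 220·95·456·339·256 ≡ 404 (mod 587)
R · y^e ≡ 260·404 = 105040 ≡ 554 (mod 587)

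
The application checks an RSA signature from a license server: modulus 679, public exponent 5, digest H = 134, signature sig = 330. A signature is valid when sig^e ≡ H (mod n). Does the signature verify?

sig^2 ≡ 330^2 = 108900 ≡ 260
sig^4 ≡ 260^2 = 67600 ≡ 379
5 = 4 + 1, so sig^5 ≡ 379·330 ≡ 134 (mod 679)
sig^5 mod 679 = 134 matches H.

verifies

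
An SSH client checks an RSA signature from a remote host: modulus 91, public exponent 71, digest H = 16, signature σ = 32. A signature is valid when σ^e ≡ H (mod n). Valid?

no

σ^2 ≡ 32^2 = 1024 ≡ 23
σ^4 ≡ 23^2 = 529 ≡ 74
σ^8 ≡ 74^2 = 5476 ≡ 16
σ^16 ≡ 16^2 = 256 ≡ 74
σ^32 ≡ 74^2 = 5476 ≡ 16
σ^64 ≡ 16^2 = 256 ≡ 74
71 = 64 + 4 + 2 + 1, so σ^71 ≡ 74·74·23·32 ≡ 37 (mod 91)
The recovered value 37 does not match the digest 16.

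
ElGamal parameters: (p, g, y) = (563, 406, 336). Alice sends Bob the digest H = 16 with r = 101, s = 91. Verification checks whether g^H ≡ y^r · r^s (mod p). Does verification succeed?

passes

Left side g^H mod p:
406^2 = 164836 ≡ 440
406^4 ≡ 440^2 = 193600 ≡ 491
406^8 ≡ 491^2 = 241081 ≡ 117
406^16 ≡ 117^2 = 13689 ≡ 177
Right side y^r · r^s mod p:
336^2 = 112896 ≡ 296
336^4 ≡ 296^2 = 87616 ≡ 351
336^8 ≡ 351^2 = 123201 ≡ 467
336^16 ≡ 467^2 = 218089 ≡ 208
336^32 ≡ 208^2 = 43264 ≡ 476
336^64 ≡ 476^2 = 226576 ≡ 250
101 = 64 + 32 + 4 + 1, so 336^101 ≡ 250·476·351·336 ≡ 509 (mod 563)
101^2 = 10201 ≡ 67
101^4 ≡ 67^2 = 4489 ≡ 548
101^8 ≡ 548^2 = 300304 ≡ 225
101^16 ≡ 225^2 = 50625 ≡ 518
101^32 ≡ 518^2 = 268324 ≡ 336
101^64 ≡ 336^2 = 112896 ≡ 296
91 = 64 + 16 + 8 + 2 + 1, so 101^91 ≡ 296·518·225·67·101 ≡ 28 (mod 563)
509·28 = 14252 ≡ 177 (mod 563)
177 ≡ 177 (mod 563), so the signature is genuine.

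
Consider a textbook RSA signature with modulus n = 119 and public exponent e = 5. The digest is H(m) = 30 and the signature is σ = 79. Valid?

σ^2 ≡ 79^2 = 6241 ≡ 53
σ^4 ≡ 53^2 = 2809 ≡ 72
5 = 4 + 1, so σ^5 ≡ 72·79 ≡ 95 (mod 119)
σ^5 mod 119 = 95, but H(m) = 30.

no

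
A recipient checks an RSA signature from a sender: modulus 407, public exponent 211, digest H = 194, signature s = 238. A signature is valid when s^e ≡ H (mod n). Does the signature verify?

verifies

Squares mod 407: s^1≡238, s^2≡71, s^4≡157, s^8≡229, s^16≡345, s^32≡181, s^64≡201, s^128≡108
211 = 128 + 64 + 16 + 2 + 1, so s^211 ≡ 108·201·345·71·238 ≡ 194 (mod 407)
Since 194 equals the digest 194, verification succeeds.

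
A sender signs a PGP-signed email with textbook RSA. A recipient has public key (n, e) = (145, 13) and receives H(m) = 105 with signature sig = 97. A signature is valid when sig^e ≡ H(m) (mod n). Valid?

sig^2 ≡ 97^2 = 9409 ≡ 129
sig^4 ≡ 129^2 = 16641 ≡ 111
sig^8 ≡ 111^2 = 12321 ≡ 141
13 = 8 + 4 + 1, so sig^13 ≡ 141·111·97 ≡ 142 (mod 145)
sig^13 mod 145 = 142, but H(m) = 105.

no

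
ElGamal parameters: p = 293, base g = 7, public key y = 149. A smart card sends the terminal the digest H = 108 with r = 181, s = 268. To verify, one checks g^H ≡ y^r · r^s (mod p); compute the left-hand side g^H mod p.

250

Squares mod 293: 7^1≡7, 7^2≡49, 7^4≡57, 7^8≡26, 7^16≡90, 7^32≡189, 7^64≡268
108 = 64 + 32 + 8 + 4, so 7^108 ≡ 268·189·26·57 ≡ 250 (mod 293)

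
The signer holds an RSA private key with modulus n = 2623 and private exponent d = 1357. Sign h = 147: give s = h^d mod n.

1964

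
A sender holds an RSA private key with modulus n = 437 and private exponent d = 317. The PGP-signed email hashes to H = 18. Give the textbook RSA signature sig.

H^2 ≡ 18^2 = 324
H^4 ≡ 324^2 = 104976 ≡ 96
H^8 ≡ 96^2 = 9216 ≡ 39
H^16 ≡ 39^2 = 1521 ≡ 210
H^32 ≡ 210^2 = 44100 ≡ 400
H^64 ≡ 400^2 = 160000 ≡ 58
H^128 ≡ 58^2 = 3364 ≡ 305
H^256 ≡ 305^2 = 93025 ≡ 381
317 = 256 + 32 + 16 + 8 + 4 + 1, so H^317 ≡ 381·400·210·39·96·18 ≡ 265 (mod 437)

265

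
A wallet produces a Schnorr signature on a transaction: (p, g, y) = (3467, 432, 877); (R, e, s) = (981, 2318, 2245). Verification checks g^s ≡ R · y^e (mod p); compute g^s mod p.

278

432^2 = 186624 ≡ 2873
432^4 ≡ 2873^2 = 8254129 ≡ 2669
432^8 ≡ 2669^2 = 7123561 ≡ 2343
432^16 ≡ 2343^2 = 5489649 ≡ 1388
432^32 ≡ 1388^2 = 1926544 ≡ 2359
432^64 ≡ 2359^2 = 5564881 ≡ 346
432^128 ≡ 346^2 = 119716 ≡ 1838
432^256 ≡ 1838^2 = 3378244 ≡ 1386
432^512 ≡ 1386^2 = 1920996 ≡ 278
432^1024 ≡ 278^2 = 77284 ≡ 1010
432^2048 ≡ 1010^2 = 1020100 ≡ 802
2245 = 2048 + 128 + 64 + 4 + 1, so 432^2245 ≡ 802·1838·346·2669·432 ≡ 278 (mod 3467)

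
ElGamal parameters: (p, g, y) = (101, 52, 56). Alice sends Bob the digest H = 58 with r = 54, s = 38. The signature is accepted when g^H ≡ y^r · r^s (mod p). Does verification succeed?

fails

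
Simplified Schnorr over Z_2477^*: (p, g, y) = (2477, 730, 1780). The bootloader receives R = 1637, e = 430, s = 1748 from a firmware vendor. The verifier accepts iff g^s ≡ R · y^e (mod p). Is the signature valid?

g^s mod p:
Squares mod 2477: 730^1≡730, 730^2≡345, 730^4≡129, 730^8≡1779, 730^16≡1712, 730^32≡653, 730^64≡365, 730^128≡1944, 730^256≡1711, 730^512≡2184, 730^1024≡1631
1748 = 1024 + 512 + 128 + 64 + 16 + 4, so 730^1748 ≡ 1631·2184·1944·365·1712·129 ≡ 726 (mod 2477)
R · y^e mod p:
Squares mod 2477: 1780^1≡1780, 1780^2≡317, 1780^4≡1409, 1780^8≡1204, 1780^16≡571, 1780^32≡1554, 1780^64≡2318, 1780^128≡511, 1780^256≡1036
430 = 256 + 128 + 32 + 8 + 4 + 2, so 1780^430 ≡ 1036·511·1554·1204·1409·317 ≡ 583 (mod 2477)
1637·583 = 954371 ≡ 726 (mod 2477)
726 ≡ 726 (mod 2477); signature holds.

valid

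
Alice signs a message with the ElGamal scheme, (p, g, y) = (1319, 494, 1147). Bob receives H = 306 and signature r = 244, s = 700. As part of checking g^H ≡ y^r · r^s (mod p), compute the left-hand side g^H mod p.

Squares mod 1319: 494^1≡494, 494^2≡21, 494^4≡441, 494^8≡588, 494^16≡166, 494^32≡1176, 494^64≡664, 494^128≡350, 494^256≡1152
306 = 256 + 32 + 16 + 2, so 494^306 ≡ 1152·1176·166·21 ≡ 481 (mod 1319)

481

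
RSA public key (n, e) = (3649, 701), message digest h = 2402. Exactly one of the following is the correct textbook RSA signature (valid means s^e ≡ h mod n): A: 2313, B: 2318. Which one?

A

Candidate A: Squares mod 3649: 2313^1≡2313, 2313^2≡535, 2313^4≡1603, 2313^8≡713, 2313^16≡1158, 2313^32≡1781, 2313^64≡980, 2313^128≡713, 2313^256≡1158, 2313^512≡1781; 701 = 512 + 128 + 32 + 16 + 8 + 4 + 1, so 2313^701 ≡ 1781·713·1781·1158·713·1603·2313 ≡ 2402 (mod 3649)
  → matches h = 2402
Candidate B: Squares mod 3649: 2318^1≡2318, 2318^2≡1796, 2318^4≡3549, 2318^8≡2702, 2318^16≡2804, 2318^32≡2470, 2318^64≡3421, 2318^128≡898, 2318^256≡3624, 2318^512≡625; 701 = 512 + 128 + 32 + 16 + 8 + 4 + 1, so 2318^701 ≡ 625·898·2470·2804·2702·3549·2318 ≡ 388 (mod 3649)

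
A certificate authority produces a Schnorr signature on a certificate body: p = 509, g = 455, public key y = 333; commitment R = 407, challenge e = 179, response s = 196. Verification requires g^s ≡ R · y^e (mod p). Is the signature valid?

g^s mod p:
455^2 = 207025 ≡ 371
455^4 ≡ 371^2 = 137641 ≡ 211
455^8 ≡ 211^2 = 44521 ≡ 238
455^16 ≡ 238^2 = 56644 ≡ 145
455^32 ≡ 145^2 = 21025 ≡ 156
455^64 ≡ 156^2 = 24336 ≡ 413
455^128 ≡ 413^2 = 170569 ≡ 54
196 = 128 + 64 + 4, so 455^196 ≡ 54·413·211 ≡ 17 (mod 509)
R · y^e mod p:
333^2 = 110889 ≡ 436
333^4 ≡ 436^2 = 190096 ≡ 239
333^8 ≡ 239^2 = 57121 ≡ 113
333^16 ≡ 113^2 = 12769 ≡ 44
333^32 ≡ 44^2 = 1936 ≡ 409
333^64 ≡ 409^2 = 167281 ≡ 329
333^128 ≡ 329^2 = 108241 ≡ 333
179 = 128 + 32 + 16 + 2 + 1, so 333^179 ≡ 333·409·44·436·333 ≡ 503 (mod 509)
407·503 = 204721 ≡ 103 (mod 509)
17 ≠ 103; the check fails.

invalid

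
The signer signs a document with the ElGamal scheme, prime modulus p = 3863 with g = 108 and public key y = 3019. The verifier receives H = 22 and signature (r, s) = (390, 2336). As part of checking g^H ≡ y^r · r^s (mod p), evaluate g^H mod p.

1137

108^2 = 11664 ≡ 75
108^4 ≡ 75^2 = 5625 ≡ 1762
108^8 ≡ 1762^2 = 3104644 ≡ 2655
108^16 ≡ 2655^2 = 7049025 ≡ 2913
22 = 16 + 4 + 2, so 108^22 ≡ 2913·1762·75 ≡ 1137 (mod 3863)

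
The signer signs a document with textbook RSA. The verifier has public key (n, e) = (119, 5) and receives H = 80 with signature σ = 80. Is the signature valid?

σ^2 ≡ 80^2 = 6400 ≡ 93
σ^4 ≡ 93^2 = 8649 ≡ 81
5 = 4 + 1, so σ^5 ≡ 81·80 ≡ 54 (mod 119)
σ^5 mod 119 = 54, but H = 80.

invalid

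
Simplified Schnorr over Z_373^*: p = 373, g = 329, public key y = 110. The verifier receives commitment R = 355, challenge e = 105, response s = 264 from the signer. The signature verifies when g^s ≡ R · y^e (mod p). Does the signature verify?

g^s mod p:
329^264 mod 373 = 144
R · y^e mod p:
110^105 mod 373 = 185
355·185 = 65675 ≡ 27 (mod 373)
144 ≠ 27; the check fails.

does not verify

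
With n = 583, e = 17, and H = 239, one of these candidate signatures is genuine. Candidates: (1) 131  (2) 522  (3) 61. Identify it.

3

Candidate 1: Squares mod 583: 131^1≡131, 131^2≡254, 131^4≡386, 131^8≡331, 131^16≡540; 17 = 16 + 1, so 131^17 ≡ 540·131 ≡ 197 (mod 583)
Candidate 2: Squares mod 583: 522^1≡522, 522^2≡223, 522^4≡174, 522^8≡543, 522^16≡434; 17 = 16 + 1, so 522^17 ≡ 434·522 ≡ 344 (mod 583)
Candidate 3: Squares mod 583: 61^1≡61, 61^2≡223, 61^4≡174, 61^8≡543, 61^16≡434; 17 = 16 + 1, so 61^17 ≡ 434·61 ≡ 239 (mod 583)
  → matches H = 239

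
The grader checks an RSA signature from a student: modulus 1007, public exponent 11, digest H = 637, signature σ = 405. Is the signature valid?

invalid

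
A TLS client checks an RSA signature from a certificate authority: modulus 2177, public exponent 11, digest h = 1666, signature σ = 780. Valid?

no

σ^2 ≡ 780^2 = 608400 ≡ 1017
σ^4 ≡ 1017^2 = 1034289 ≡ 214
σ^8 ≡ 214^2 = 45796 ≡ 79
11 = 8 + 2 + 1, so σ^11 ≡ 79·1017·780 ≡ 418 (mod 2177)
418 ≠ 1666, so verification fails.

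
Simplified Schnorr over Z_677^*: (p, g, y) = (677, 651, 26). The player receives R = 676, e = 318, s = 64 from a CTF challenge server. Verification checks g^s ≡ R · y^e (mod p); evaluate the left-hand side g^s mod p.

651^2 = 423801 ≡ 676
651^4 ≡ 676^2 = 456976 ≡ 1
651^8 ≡ 1^2 = 1
651^16 ≡ 1^2 = 1
651^32 ≡ 1^2 = 1
651^64 ≡ 1^2 = 1

1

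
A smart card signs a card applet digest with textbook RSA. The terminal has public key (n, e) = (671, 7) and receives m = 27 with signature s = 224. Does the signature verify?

s^2 ≡ 224^2 = 50176 ≡ 522
s^4 ≡ 522^2 = 272484 ≡ 58
7 = 4 + 2 + 1, so s^7 ≡ 58·522·224 ≡ 27 (mod 671)
27 = m, so the signature checks out.

verifies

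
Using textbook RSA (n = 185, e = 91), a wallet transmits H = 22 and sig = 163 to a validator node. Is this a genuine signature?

genuine

sig^2 ≡ 163^2 = 26569 ≡ 114
sig^4 ≡ 114^2 = 12996 ≡ 46
sig^8 ≡ 46^2 = 2116 ≡ 81
sig^16 ≡ 81^2 = 6561 ≡ 86
sig^32 ≡ 86^2 = 7396 ≡ 181
sig^64 ≡ 181^2 = 32761 ≡ 16
91 = 64 + 16 + 8 + 2 + 1, so sig^91 ≡ 16·86·81·114·163 ≡ 22 (mod 185)
22 = H, so the signature checks out.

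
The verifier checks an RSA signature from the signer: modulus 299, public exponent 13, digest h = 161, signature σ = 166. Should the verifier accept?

reject

σ^2 ≡ 166^2 = 27556 ≡ 48
σ^4 ≡ 48^2 = 2304 ≡ 211
σ^8 ≡ 211^2 = 44521 ≡ 269
13 = 8 + 4 + 1, so σ^13 ≡ 269·211·166 ≡ 205 (mod 299)
The recovered value 205 does not match the digest 161.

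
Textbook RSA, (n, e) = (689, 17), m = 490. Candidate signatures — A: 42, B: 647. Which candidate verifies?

A

Candidate A: Squares mod 689: 42^1≡42, 42^2≡386, 42^4≡172, 42^8≡646, 42^16≡471; 17 = 16 + 1, so 42^17 ≡ 471·42 ≡ 490 (mod 689)
  → matches m = 490
Candidate B: Squares mod 689: 647^1≡647, 647^2≡386, 647^4≡172, 647^8≡646, 647^16≡471; 17 = 16 + 1, so 647^17 ≡ 471·647 ≡ 199 (mod 689)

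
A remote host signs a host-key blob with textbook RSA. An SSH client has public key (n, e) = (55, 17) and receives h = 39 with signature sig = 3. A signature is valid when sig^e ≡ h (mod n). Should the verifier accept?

sig^2 ≡ 3^2 = 9
sig^4 ≡ 9^2 = 81 ≡ 26
sig^8 ≡ 26^2 = 676 ≡ 16
sig^16 ≡ 16^2 = 256 ≡ 36
17 = 16 + 1, so sig^17 ≡ 36·3 ≡ 53 (mod 55)
53 ≠ 39, so verification fails.

reject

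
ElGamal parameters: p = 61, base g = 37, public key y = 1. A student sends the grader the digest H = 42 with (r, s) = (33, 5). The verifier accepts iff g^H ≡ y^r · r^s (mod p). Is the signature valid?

invalid

Left side g^H mod p:
Squares mod 61: 37^1≡37, 37^2≡27, 37^4≡58, 37^8≡9, 37^16≡20, 37^32≡34
42 = 32 + 8 + 2, so 37^42 ≡ 34·9·27 ≡ 27 (mod 61)
Right side y^r · r^s mod p:
Squares mod 61: 1^1≡1, 1^2≡1, 1^4≡1, 1^8≡1, 1^16≡1, 1^32≡1
33 = 32 + 1, so 1^33 ≡ 1·1 ≡ 1 (mod 61)
Squares mod 61: 33^1≡33, 33^2≡52, 33^4≡20
5 = 4 + 1, so 33^5 ≡ 20·33 ≡ 50 (mod 61)
1·50 = 50 ≡ 50 (mod 61)
27 ≠ 50, so verification fails.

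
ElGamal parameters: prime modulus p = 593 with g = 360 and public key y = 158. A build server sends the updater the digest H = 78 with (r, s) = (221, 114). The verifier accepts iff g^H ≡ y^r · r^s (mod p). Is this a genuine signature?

Left side g^H mod p:
360^78 mod 593 = 430
Right side y^r · r^s mod p:
158^221 mod 593 = 304
221^114 mod 593 = 255
304·255 = 77520 ≡ 430 (mod 593)
430 ≡ 430 (mod 593), so the signature is genuine.

genuine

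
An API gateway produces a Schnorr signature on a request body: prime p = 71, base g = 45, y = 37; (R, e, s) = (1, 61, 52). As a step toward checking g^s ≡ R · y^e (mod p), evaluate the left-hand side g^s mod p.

32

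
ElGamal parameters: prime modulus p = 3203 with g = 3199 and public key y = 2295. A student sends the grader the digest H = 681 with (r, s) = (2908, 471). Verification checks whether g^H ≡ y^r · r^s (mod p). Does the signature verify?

does not verify

Left side g^H mod p:
3199^2 = 10233601 ≡ 16
3199^4 ≡ 16^2 = 256
3199^8 ≡ 256^2 = 65536 ≡ 1476
3199^16 ≡ 1476^2 = 2178576 ≡ 536
3199^32 ≡ 536^2 = 287296 ≡ 2229
3199^64 ≡ 2229^2 = 4968441 ≡ 588
3199^128 ≡ 588^2 = 345744 ≡ 3023
3199^256 ≡ 3023^2 = 9138529 ≡ 370
3199^512 ≡ 370^2 = 136900 ≡ 2374
681 = 512 + 128 + 32 + 8 + 1, so 3199^681 ≡ 2374·3023·2229·1476·3199 ≡ 2546 (mod 3203)
Right side y^r · r^s mod p:
2295^2 = 5267025 ≡ 1293
2295^4 ≡ 1293^2 = 1671849 ≡ 3086
2295^8 ≡ 3086^2 = 9523396 ≡ 877
2295^16 ≡ 877^2 = 769129 ≡ 409
2295^32 ≡ 409^2 = 167281 ≡ 725
2295^64 ≡ 725^2 = 525625 ≡ 333
2295^128 ≡ 333^2 = 110889 ≡ 1987
2295^256 ≡ 1987^2 = 3948169 ≡ 2073
2295^512 ≡ 2073^2 = 4297329 ≡ 2106
2295^1024 ≡ 2106^2 = 4435236 ≡ 2284
2295^2048 ≡ 2284^2 = 5216656 ≡ 2172
2908 = 2048 + 512 + 256 + 64 + 16 + 8 + 4, so 2295^2908 ≡ 2172·2106·2073·333·409·877·3086 ≡ 161 (mod 3203)
2908^2 = 8456464 ≡ 544
2908^4 ≡ 544^2 = 295936 ≡ 1260
2908^8 ≡ 1260^2 = 1587600 ≡ 2115
2908^16 ≡ 2115^2 = 4473225 ≡ 1837
2908^32 ≡ 1837^2 = 3374569 ≡ 1810
2908^64 ≡ 1810^2 = 3276100 ≡ 2634
2908^128 ≡ 2634^2 = 6937956 ≡ 258
2908^256 ≡ 258^2 = 66564 ≡ 2504
471 = 256 + 128 + 64 + 16 + 4 + 2 + 1, so 2908^471 ≡ 2504·258·2634·1837·1260·544·2908 ≡ 93 (mod 3203)
161·93 = 14973 ≡ 2161 (mod 3203)
2546 ≠ 2161, so verification fails.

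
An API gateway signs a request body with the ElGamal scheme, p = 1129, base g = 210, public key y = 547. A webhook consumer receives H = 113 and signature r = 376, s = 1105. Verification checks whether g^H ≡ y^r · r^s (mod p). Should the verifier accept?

Left side g^H mod p:
210^2 = 44100 ≡ 69
210^4 ≡ 69^2 = 4761 ≡ 245
210^8 ≡ 245^2 = 60025 ≡ 188
210^16 ≡ 188^2 = 35344 ≡ 345
210^32 ≡ 345^2 = 119025 ≡ 480
210^64 ≡ 480^2 = 230400 ≡ 84
113 = 64 + 32 + 16 + 1, so 210^113 ≡ 84·480·345·210 ≡ 368 (mod 1129)
Right side y^r · r^s mod p:
547^2 = 299209 ≡ 24
547^4 ≡ 24^2 = 576
547^8 ≡ 576^2 = 331776 ≡ 979
547^16 ≡ 979^2 = 958441 ≡ 1049
547^32 ≡ 1049^2 = 1100401 ≡ 755
547^64 ≡ 755^2 = 570025 ≡ 1009
547^128 ≡ 1009^2 = 1018081 ≡ 852
547^256 ≡ 852^2 = 725904 ≡ 1086
376 = 256 + 64 + 32 + 16 + 8, so 547^376 ≡ 1086·1009·755·1049·979 ≡ 741 (mod 1129)
376^2 = 141376 ≡ 251
376^4 ≡ 251^2 = 63001 ≡ 906
376^8 ≡ 906^2 = 820836 ≡ 53
376^16 ≡ 53^2 = 2809 ≡ 551
376^32 ≡ 551^2 = 303601 ≡ 1029
376^64 ≡ 1029^2 = 1058841 ≡ 968
376^128 ≡ 968^2 = 937024 ≡ 1083
376^256 ≡ 1083^2 = 1172889 ≡ 987
376^512 ≡ 987^2 = 974169 ≡ 971
376^1024 ≡ 971^2 = 942841 ≡ 126
1105 = 1024 + 64 + 16 + 1, so 376^1105 ≡ 126·968·551·376 ≡ 162 (mod 1129)
741·162 = 120042 ≡ 368 (mod 1129)
368 ≡ 368 (mod 1129), so the signature is genuine.

accept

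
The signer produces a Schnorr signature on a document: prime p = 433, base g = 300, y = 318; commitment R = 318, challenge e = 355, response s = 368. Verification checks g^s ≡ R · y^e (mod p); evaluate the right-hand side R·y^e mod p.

198

318^2 = 101124 ≡ 235
318^4 ≡ 235^2 = 55225 ≡ 234
318^8 ≡ 234^2 = 54756 ≡ 198
318^16 ≡ 198^2 = 39204 ≡ 234
318^32 ≡ 234^2 = 54756 ≡ 198
318^64 ≡ 198^2 = 39204 ≡ 234
318^128 ≡ 234^2 = 54756 ≡ 198
318^256 ≡ 198^2 = 39204 ≡ 234
355 = 256 + 64 + 32 + 2 + 1, so 318^355 ≡ 234·234·198·235·318 ≡ 115 (mod 433)
R · y^e ≡ 318·115 = 36570 ≡ 198 (mod 433)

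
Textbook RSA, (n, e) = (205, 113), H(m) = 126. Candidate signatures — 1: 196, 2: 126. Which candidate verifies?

2

Candidate 1: Squares mod 205: 196^1≡196, 196^2≡81, 196^4≡1, 196^8≡1, 196^16≡1, 196^32≡1, 196^64≡1; 113 = 64 + 32 + 16 + 1, so 196^113 ≡ 1·1·1·196 ≡ 196 (mod 205)
Candidate 2: Squares mod 205: 126^1≡126, 126^2≡91, 126^4≡81, 126^8≡1, 126^16≡1, 126^32≡1, 126^64≡1; 113 = 64 + 32 + 16 + 1, so 126^113 ≡ 1·1·1·126 ≡ 126 (mod 205)
  → matches H(m) = 126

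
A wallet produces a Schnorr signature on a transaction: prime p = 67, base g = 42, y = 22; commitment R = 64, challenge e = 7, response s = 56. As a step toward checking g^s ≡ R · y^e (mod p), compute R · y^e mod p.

22^2 = 484 ≡ 15
22^4 ≡ 15^2 = 225 ≡ 24
7 = 4 + 2 + 1, so 22^7 ≡ 24·15·22 ≡ 14 (mod 67)
R · y^e ≡ 64·14 = 896 ≡ 25 (mod 67)

25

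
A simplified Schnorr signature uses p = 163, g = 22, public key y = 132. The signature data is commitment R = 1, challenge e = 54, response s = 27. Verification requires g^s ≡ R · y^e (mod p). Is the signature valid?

valid

g^s mod p:
Squares mod 163: 22^1≡22, 22^2≡158, 22^4≡25, 22^8≡136, 22^16≡77
27 = 16 + 8 + 2 + 1, so 22^27 ≡ 77·136·158·22 ≡ 1 (mod 163)
R · y^e mod p:
Squares mod 163: 132^1≡132, 132^2≡146, 132^4≡126, 132^8≡65, 132^16≡150, 132^32≡6
54 = 32 + 16 + 4 + 2, so 132^54 ≡ 6·150·126·146 ≡ 1 (mod 163)
1·1 = 1 ≡ 1 (mod 163)
1 ≡ 1 (mod 163); signature holds.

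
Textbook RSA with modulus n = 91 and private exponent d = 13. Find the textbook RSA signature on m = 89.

89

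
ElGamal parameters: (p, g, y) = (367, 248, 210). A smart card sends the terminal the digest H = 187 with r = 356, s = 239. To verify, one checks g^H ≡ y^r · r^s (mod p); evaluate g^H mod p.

350

248^2 = 61504 ≡ 215
248^4 ≡ 215^2 = 46225 ≡ 350
248^8 ≡ 350^2 = 122500 ≡ 289
248^16 ≡ 289^2 = 83521 ≡ 212
248^32 ≡ 212^2 = 44944 ≡ 170
248^64 ≡ 170^2 = 28900 ≡ 274
248^128 ≡ 274^2 = 75076 ≡ 208
187 = 128 + 32 + 16 + 8 + 2 + 1, so 248^187 ≡ 208·170·212·289·215·248 ≡ 350 (mod 367)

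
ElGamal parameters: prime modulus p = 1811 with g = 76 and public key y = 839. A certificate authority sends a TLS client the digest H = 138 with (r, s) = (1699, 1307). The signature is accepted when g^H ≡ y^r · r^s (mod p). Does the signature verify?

Left side g^H mod p:
76^2 = 5776 ≡ 343
76^4 ≡ 343^2 = 117649 ≡ 1745
76^8 ≡ 1745^2 = 3045025 ≡ 734
76^16 ≡ 734^2 = 538756 ≡ 889
76^32 ≡ 889^2 = 790321 ≡ 725
76^64 ≡ 725^2 = 525625 ≡ 435
76^128 ≡ 435^2 = 189225 ≡ 881
138 = 128 + 8 + 2, so 76^138 ≡ 881·734·343 ≡ 97 (mod 1811)
Right side y^r · r^s mod p:
839^2 = 703921 ≡ 1253
839^4 ≡ 1253^2 = 1570009 ≡ 1683
839^8 ≡ 1683^2 = 2832489 ≡ 85
839^16 ≡ 85^2 = 7225 ≡ 1792
839^32 ≡ 1792^2 = 3211264 ≡ 361
839^64 ≡ 361^2 = 130321 ≡ 1740
839^128 ≡ 1740^2 = 3027600 ≡ 1419
839^256 ≡ 1419^2 = 2013561 ≡ 1540
839^512 ≡ 1540^2 = 2371600 ≡ 1001
839^1024 ≡ 1001^2 = 1002001 ≡ 518
1699 = 1024 + 512 + 128 + 32 + 2 + 1, so 839^1699 ≡ 518·1001·1419·361·1253·839 ≡ 304 (mod 1811)
1699^2 = 2886601 ≡ 1678
1699^4 ≡ 1678^2 = 2815684 ≡ 1390
1699^8 ≡ 1390^2 = 1932100 ≡ 1574
1699^16 ≡ 1574^2 = 2477476 ≡ 28
1699^32 ≡ 28^2 = 784
1699^64 ≡ 784^2 = 614656 ≡ 727
1699^128 ≡ 727^2 = 528529 ≡ 1528
1699^256 ≡ 1528^2 = 2334784 ≡ 405
1699^512 ≡ 405^2 = 164025 ≡ 1035
1699^1024 ≡ 1035^2 = 1071225 ≡ 924
1307 = 1024 + 256 + 16 + 8 + 2 + 1, so 1699^1307 ≡ 924·405·28·1574·1678·1699 ≡ 1086 (mod 1811)
304·1086 = 330144 ≡ 542 (mod 1811)
97 ≠ 542, so verification fails.

does not verify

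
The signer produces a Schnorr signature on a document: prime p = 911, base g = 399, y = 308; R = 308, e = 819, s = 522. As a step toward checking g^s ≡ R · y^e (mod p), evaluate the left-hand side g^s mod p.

308

399^522 mod 911 = 308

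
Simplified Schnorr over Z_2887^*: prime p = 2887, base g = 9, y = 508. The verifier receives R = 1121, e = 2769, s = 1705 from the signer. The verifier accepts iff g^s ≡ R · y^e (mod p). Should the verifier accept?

g^s mod p:
Squares mod 2887: 9^1≡9, 9^2≡81, 9^4≡787, 9^8≡1551, 9^16≡730, 9^32≡1692, 9^64≡1847, 9^128≡1862, 9^256≡2644, 9^512≡1309, 9^1024≡1490
1705 = 1024 + 512 + 128 + 32 + 8 + 1, so 9^1705 ≡ 1490·1309·1862·1692·1551·9 ≡ 1121 (mod 2887)
R · y^e mod p:
Squares mod 2887: 508^1≡508, 508^2≡1121, 508^4≡796, 508^8≡1363, 508^16≡1428, 508^32≡962, 508^64≡1604, 508^128≡499, 508^256≡719, 508^512≡188, 508^1024≡700, 508^2048≡2097
2769 = 2048 + 512 + 128 + 64 + 16 + 1, so 508^2769 ≡ 2097·188·499·1604·1428·508 ≡ 1 (mod 2887)
1121·1 = 1121 ≡ 1121 (mod 2887)
1121 ≡ 1121 (mod 2887); signature holds.

accept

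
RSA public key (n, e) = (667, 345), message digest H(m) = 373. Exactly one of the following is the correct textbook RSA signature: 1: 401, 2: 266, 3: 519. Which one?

Candidate 1: Squares mod 667: 401^1≡401, 401^2≡54, 401^4≡248, 401^8≡140, 401^16≡257, 401^32≡16, 401^64≡256, 401^128≡170, 401^256≡219; 345 = 256 + 64 + 16 + 8 + 1, so 401^345 ≡ 219·256·257·140·401 ≡ 373 (mod 667)
  → matches H(m) = 373
Candidate 2: Squares mod 667: 266^1≡266, 266^2≡54, 266^4≡248, 266^8≡140, 266^16≡257, 266^32≡16, 266^64≡256, 266^128≡170, 266^256≡219; 345 = 256 + 64 + 16 + 8 + 1, so 266^345 ≡ 219·256·257·140·266 ≡ 294 (mod 667)
Candidate 3: Squares mod 667: 519^1≡519, 519^2≡560, 519^4≡110, 519^8≡94, 519^16≡165, 519^32≡545, 519^64≡210, 519^128≡78, 519^256≡81; 345 = 256 + 64 + 16 + 8 + 1, so 519^345 ≡ 81·210·165·94·519 ≡ 501 (mod 667)

1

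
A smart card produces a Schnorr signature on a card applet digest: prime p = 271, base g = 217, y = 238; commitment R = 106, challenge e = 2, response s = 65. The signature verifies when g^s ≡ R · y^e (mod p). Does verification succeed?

g^s mod p:
217^2 = 47089 ≡ 206
217^4 ≡ 206^2 = 42436 ≡ 160
217^8 ≡ 160^2 = 25600 ≡ 126
217^16 ≡ 126^2 = 15876 ≡ 158
217^32 ≡ 158^2 = 24964 ≡ 32
217^64 ≡ 32^2 = 1024 ≡ 211
65 = 64 + 1, so 217^65 ≡ 211·217 ≡ 259 (mod 271)
R · y^e mod p:
238^2 = 56644 ≡ 5
106·5 = 530 ≡ 259 (mod 271)
259 ≡ 259 (mod 271); signature holds.

passes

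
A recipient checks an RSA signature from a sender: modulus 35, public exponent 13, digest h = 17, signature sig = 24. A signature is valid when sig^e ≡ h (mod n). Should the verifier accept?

sig^2 ≡ 24^2 = 576 ≡ 16
sig^4 ≡ 16^2 = 256 ≡ 11
sig^8 ≡ 11^2 = 121 ≡ 16
13 = 8 + 4 + 1, so sig^13 ≡ 16·11·24 ≡ 24 (mod 35)
The recovered value 24 does not match the digest 17.

reject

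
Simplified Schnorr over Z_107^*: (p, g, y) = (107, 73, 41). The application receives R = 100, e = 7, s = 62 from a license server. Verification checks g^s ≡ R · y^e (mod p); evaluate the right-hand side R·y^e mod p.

41^2 = 1681 ≡ 76
41^4 ≡ 76^2 = 5776 ≡ 105
7 = 4 + 2 + 1, so 41^7 ≡ 105·76·41 ≡ 81 (mod 107)
R · y^e ≡ 100·81 = 8100 ≡ 75 (mod 107)

75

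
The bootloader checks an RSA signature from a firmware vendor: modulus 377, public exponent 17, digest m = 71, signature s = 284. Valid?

s^2 ≡ 284^2 = 80656 ≡ 355
s^4 ≡ 355^2 = 126025 ≡ 107
s^8 ≡ 107^2 = 11449 ≡ 139
s^16 ≡ 139^2 = 19321 ≡ 94
17 = 16 + 1, so s^17 ≡ 94·284 ≡ 306 (mod 377)
s^17 mod 377 = 306, but m = 71.

no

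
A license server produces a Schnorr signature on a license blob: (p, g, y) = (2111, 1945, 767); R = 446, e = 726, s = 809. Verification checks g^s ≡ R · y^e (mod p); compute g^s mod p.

1945^2 = 3783025 ≡ 113
1945^4 ≡ 113^2 = 12769 ≡ 103
1945^8 ≡ 103^2 = 10609 ≡ 54
1945^16 ≡ 54^2 = 2916 ≡ 805
1945^32 ≡ 805^2 = 648025 ≡ 2059
1945^64 ≡ 2059^2 = 4239481 ≡ 593
1945^128 ≡ 593^2 = 351649 ≡ 1223
1945^256 ≡ 1223^2 = 1495729 ≡ 1141
1945^512 ≡ 1141^2 = 1301881 ≡ 1505
809 = 512 + 256 + 32 + 8 + 1, so 1945^809 ≡ 1505·1141·2059·54·1945 ≡ 738 (mod 2111)

738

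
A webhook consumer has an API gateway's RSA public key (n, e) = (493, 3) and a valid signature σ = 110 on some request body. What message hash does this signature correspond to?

σ^2 ≡ 110^2 = 12100 ≡ 268
3 = 2 + 1, so σ^3 ≡ 268·110 ≡ 393 (mod 493)

393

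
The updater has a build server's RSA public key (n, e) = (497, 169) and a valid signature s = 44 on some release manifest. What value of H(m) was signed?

s^2 ≡ 44^2 = 1936 ≡ 445
s^4 ≡ 445^2 = 198025 ≡ 219
s^8 ≡ 219^2 = 47961 ≡ 249
s^16 ≡ 249^2 = 62001 ≡ 373
s^32 ≡ 373^2 = 139129 ≡ 466
s^64 ≡ 466^2 = 217156 ≡ 464
s^128 ≡ 464^2 = 215296 ≡ 95
169 = 128 + 32 + 8 + 1, so s^169 ≡ 95·466·249·44 ≡ 317 (mod 497)

317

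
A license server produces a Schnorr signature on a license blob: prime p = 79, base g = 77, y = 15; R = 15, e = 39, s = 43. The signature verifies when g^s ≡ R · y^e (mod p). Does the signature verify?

does not verify

g^s mod p:
Squares mod 79: 77^1≡77, 77^2≡4, 77^4≡16, 77^8≡19, 77^16≡45, 77^32≡50
43 = 32 + 8 + 2 + 1, so 77^43 ≡ 50·19·4·77 ≡ 63 (mod 79)
R · y^e mod p:
Squares mod 79: 15^1≡15, 15^2≡67, 15^4≡65, 15^8≡38, 15^16≡22, 15^32≡10
39 = 32 + 4 + 2 + 1, so 15^39 ≡ 10·65·67·15 ≡ 78 (mod 79)
15·78 = 1170 ≡ 64 (mod 79)
63 ≠ 64; the check fails.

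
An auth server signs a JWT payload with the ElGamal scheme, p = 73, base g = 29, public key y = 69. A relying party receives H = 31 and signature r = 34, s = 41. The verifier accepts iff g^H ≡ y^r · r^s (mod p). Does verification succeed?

passes

Left side g^H mod p:
Squares mod 73: 29^1≡29, 29^2≡38, 29^4≡57, 29^8≡37, 29^16≡55
31 = 16 + 8 + 4 + 2 + 1, so 29^31 ≡ 55·37·57·38·29 ≡ 59 (mod 73)
Right side y^r · r^s mod p:
Squares mod 73: 69^1≡69, 69^2≡16, 69^4≡37, 69^8≡55, 69^16≡32, 69^32≡2
34 = 32 + 2, so 69^34 ≡ 2·16 ≡ 32 (mod 73)
Squares mod 73: 34^1≡34, 34^2≡61, 34^4≡71, 34^8≡4, 34^16≡16, 34^32≡37
41 = 32 + 8 + 1, so 34^41 ≡ 37·4·34 ≡ 68 (mod 73)
32·68 = 2176 ≡ 59 (mod 73)
59 ≡ 59 (mod 73), so the signature is genuine.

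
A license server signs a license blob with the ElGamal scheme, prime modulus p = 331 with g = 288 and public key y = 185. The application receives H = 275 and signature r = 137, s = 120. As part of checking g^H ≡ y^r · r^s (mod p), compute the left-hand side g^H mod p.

32

288^2 = 82944 ≡ 194
288^4 ≡ 194^2 = 37636 ≡ 233
288^8 ≡ 233^2 = 54289 ≡ 5
288^16 ≡ 5^2 = 25
288^32 ≡ 25^2 = 625 ≡ 294
288^64 ≡ 294^2 = 86436 ≡ 45
288^128 ≡ 45^2 = 2025 ≡ 39
288^256 ≡ 39^2 = 1521 ≡ 197
275 = 256 + 16 + 2 + 1, so 288^275 ≡ 197·25·194·288 ≡ 32 (mod 331)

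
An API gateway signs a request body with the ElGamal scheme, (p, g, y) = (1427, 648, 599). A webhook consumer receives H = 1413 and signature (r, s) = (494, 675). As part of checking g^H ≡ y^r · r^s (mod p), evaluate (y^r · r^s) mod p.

Squares mod 1427: 599^1≡599, 599^2≡624, 599^4≡1232, 599^8≡923, 599^16≡10, 599^32≡100, 599^64≡11, 599^128≡121, 599^256≡371
494 = 256 + 128 + 64 + 32 + 8 + 4 + 2, so 599^494 ≡ 371·121·11·100·923·1232·624 ≡ 991 (mod 1427)
Squares mod 1427: 494^1≡494, 494^2≡19, 494^4≡361, 494^8≡464, 494^16≡1246, 494^32≡1367, 494^64≡746, 494^128≡1413, 494^256≡196, 494^512≡1314
675 = 512 + 128 + 32 + 2 + 1, so 494^675 ≡ 1314·1413·1367·19·494 ≡ 1217 (mod 1427)
y^r · r^s ≡ 991·1217 = 1206047 ≡ 232 (mod 1427)

232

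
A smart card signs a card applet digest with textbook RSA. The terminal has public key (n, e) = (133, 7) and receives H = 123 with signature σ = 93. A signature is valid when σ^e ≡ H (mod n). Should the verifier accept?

reject

Squares mod 133: σ^1≡93, σ^2≡4, σ^4≡16
7 = 4 + 2 + 1, so σ^7 ≡ 16·4·93 ≡ 100 (mod 133)
The recovered value 100 does not match the digest 123.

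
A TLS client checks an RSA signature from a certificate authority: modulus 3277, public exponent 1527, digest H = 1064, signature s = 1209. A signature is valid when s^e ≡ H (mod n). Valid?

yes

Squares mod 3277: s^1≡1209, s^2≡139, s^4≡2936, s^8≡1586, s^16≡1937, s^32≡3081, s^64≡2369, s^128≡1937, s^256≡3081, s^512≡2369, s^1024≡1937
1527 = 1024 + 256 + 128 + 64 + 32 + 16 + 4 + 2 + 1, so s^1527 ≡ 1937·3081·1937·2369·3081·1937·2936·139·1209 ≡ 1064 (mod 3277)
s^1527 mod 3277 = 1064 matches H.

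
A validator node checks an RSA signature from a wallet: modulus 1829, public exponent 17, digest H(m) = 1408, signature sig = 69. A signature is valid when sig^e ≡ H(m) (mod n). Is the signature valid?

invalid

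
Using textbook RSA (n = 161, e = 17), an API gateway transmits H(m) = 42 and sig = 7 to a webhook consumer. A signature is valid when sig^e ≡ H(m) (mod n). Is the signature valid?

valid

sig^2 ≡ 7^2 = 49
sig^4 ≡ 49^2 = 2401 ≡ 147
sig^8 ≡ 147^2 = 21609 ≡ 35
sig^16 ≡ 35^2 = 1225 ≡ 98
17 = 16 + 1, so sig^17 ≡ 98·7 ≡ 42 (mod 161)
42 = H(m), so the signature checks out.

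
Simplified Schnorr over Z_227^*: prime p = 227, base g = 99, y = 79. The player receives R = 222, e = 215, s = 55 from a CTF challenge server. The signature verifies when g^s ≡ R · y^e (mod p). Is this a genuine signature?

genuine

g^s mod p:
99^2 = 9801 ≡ 40
99^4 ≡ 40^2 = 1600 ≡ 11
99^8 ≡ 11^2 = 121
99^16 ≡ 121^2 = 14641 ≡ 113
99^32 ≡ 113^2 = 12769 ≡ 57
55 = 32 + 16 + 4 + 2 + 1, so 99^55 ≡ 57·113·11·40·99 ≡ 3 (mod 227)
R · y^e mod p:
79^2 = 6241 ≡ 112
79^4 ≡ 112^2 = 12544 ≡ 59
79^8 ≡ 59^2 = 3481 ≡ 76
79^16 ≡ 76^2 = 5776 ≡ 101
79^32 ≡ 101^2 = 10201 ≡ 213
79^64 ≡ 213^2 = 45369 ≡ 196
79^128 ≡ 196^2 = 38416 ≡ 53
215 = 128 + 64 + 16 + 4 + 2 + 1, so 79^215 ≡ 53·196·101·59·112·79 ≡ 181 (mod 227)
222·181 = 40182 ≡ 3 (mod 227)
3 ≡ 3 (mod 227); signature holds.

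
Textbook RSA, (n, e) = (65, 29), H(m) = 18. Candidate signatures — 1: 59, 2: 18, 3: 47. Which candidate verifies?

Candidate 1: Squares mod 65: 59^1≡59, 59^2≡36, 59^4≡61, 59^8≡16, 59^16≡61; 29 = 16 + 8 + 4 + 1, so 59^29 ≡ 61·16·61·59 ≡ 24 (mod 65)
Candidate 2: Squares mod 65: 18^1≡18, 18^2≡64, 18^4≡1, 18^8≡1, 18^16≡1; 29 = 16 + 8 + 4 + 1, so 18^29 ≡ 1·1·1·18 ≡ 18 (mod 65)
  → matches H(m) = 18
Candidate 3: Squares mod 65: 47^1≡47, 47^2≡64, 47^4≡1, 47^8≡1, 47^16≡1; 29 = 16 + 8 + 4 + 1, so 47^29 ≡ 1·1·1·47 ≡ 47 (mod 65)

2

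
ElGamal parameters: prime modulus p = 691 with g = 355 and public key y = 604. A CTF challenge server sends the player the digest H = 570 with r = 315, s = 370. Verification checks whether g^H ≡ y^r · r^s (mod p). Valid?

Left side g^H mod p:
355^2 = 126025 ≡ 263
355^4 ≡ 263^2 = 69169 ≡ 69
355^8 ≡ 69^2 = 4761 ≡ 615
355^16 ≡ 615^2 = 378225 ≡ 248
355^32 ≡ 248^2 = 61504 ≡ 5
355^64 ≡ 5^2 = 25
355^128 ≡ 25^2 = 625
355^256 ≡ 625^2 = 390625 ≡ 210
355^512 ≡ 210^2 = 44100 ≡ 567
570 = 512 + 32 + 16 + 8 + 2, so 355^570 ≡ 567·5·248·615·263 ≡ 399 (mod 691)
Right side y^r · r^s mod p:
604^2 = 364816 ≡ 659
604^4 ≡ 659^2 = 434281 ≡ 333
604^8 ≡ 333^2 = 110889 ≡ 329
604^16 ≡ 329^2 = 108241 ≡ 445
604^32 ≡ 445^2 = 198025 ≡ 399
604^64 ≡ 399^2 = 159201 ≡ 271
604^128 ≡ 271^2 = 73441 ≡ 195
604^256 ≡ 195^2 = 38025 ≡ 20
315 = 256 + 32 + 16 + 8 + 2 + 1, so 604^315 ≡ 20·399·445·329·659·604 ≡ 445 (mod 691)
315^2 = 99225 ≡ 412
315^4 ≡ 412^2 = 169744 ≡ 449
315^8 ≡ 449^2 = 201601 ≡ 520
315^16 ≡ 520^2 = 270400 ≡ 219
315^32 ≡ 219^2 = 47961 ≡ 282
315^64 ≡ 282^2 = 79524 ≡ 59
315^128 ≡ 59^2 = 3481 ≡ 26
315^256 ≡ 26^2 = 676
370 = 256 + 64 + 32 + 16 + 2, so 315^370 ≡ 676·59·282·219·412 ≡ 317 (mod 691)
445·317 = 141065 ≡ 101 (mod 691)
399 ≠ 101, so verification fails.

no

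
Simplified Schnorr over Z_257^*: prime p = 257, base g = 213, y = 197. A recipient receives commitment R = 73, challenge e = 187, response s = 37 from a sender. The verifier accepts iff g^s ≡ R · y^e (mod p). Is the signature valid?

g^s mod p:
Squares mod 257: 213^1≡213, 213^2≡137, 213^4≡8, 213^8≡64, 213^16≡241, 213^32≡256
37 = 32 + 4 + 1, so 213^37 ≡ 256·8·213 ≡ 95 (mod 257)
R · y^e mod p:
Squares mod 257: 197^1≡197, 197^2≡2, 197^4≡4, 197^8≡16, 197^16≡256, 197^32≡1, 197^64≡1, 197^128≡1
187 = 128 + 32 + 16 + 8 + 2 + 1, so 197^187 ≡ 1·1·256·16·2·197 ≡ 121 (mod 257)
73·121 = 8833 ≡ 95 (mod 257)
95 ≡ 95 (mod 257); signature holds.

valid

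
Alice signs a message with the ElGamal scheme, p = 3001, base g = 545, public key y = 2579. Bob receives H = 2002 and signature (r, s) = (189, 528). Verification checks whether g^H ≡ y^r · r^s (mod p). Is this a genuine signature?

forged

Left side g^H mod p:
545^2 = 297025 ≡ 2927
545^4 ≡ 2927^2 = 8567329 ≡ 2475
545^8 ≡ 2475^2 = 6125625 ≡ 584
545^16 ≡ 584^2 = 341056 ≡ 1943
545^32 ≡ 1943^2 = 3775249 ≡ 2992
545^64 ≡ 2992^2 = 8952064 ≡ 81
545^128 ≡ 81^2 = 6561 ≡ 559
545^256 ≡ 559^2 = 312481 ≡ 377
545^512 ≡ 377^2 = 142129 ≡ 1082
545^1024 ≡ 1082^2 = 1170724 ≡ 334
2002 = 1024 + 512 + 256 + 128 + 64 + 16 + 2, so 545^2002 ≡ 334·1082·377·559·81·1943·2927 ≡ 2927 (mod 3001)
Right side y^r · r^s mod p:
2579^2 = 6651241 ≡ 1025
2579^4 ≡ 1025^2 = 1050625 ≡ 275
2579^8 ≡ 275^2 = 75625 ≡ 600
2579^16 ≡ 600^2 = 360000 ≡ 2881
2579^32 ≡ 2881^2 = 8300161 ≡ 2396
2579^64 ≡ 2396^2 = 5740816 ≡ 2904
2579^128 ≡ 2904^2 = 8433216 ≡ 406
189 = 128 + 32 + 16 + 8 + 4 + 1, so 2579^189 ≡ 406·2396·2881·600·275·2579 ≡ 97 (mod 3001)
189^2 = 35721 ≡ 2710
189^4 ≡ 2710^2 = 7344100 ≡ 653
189^8 ≡ 653^2 = 426409 ≡ 267
189^16 ≡ 267^2 = 71289 ≡ 2266
189^32 ≡ 2266^2 = 5134756 ≡ 45
189^64 ≡ 45^2 = 2025
189^128 ≡ 2025^2 = 4100625 ≡ 1259
189^256 ≡ 1259^2 = 1585081 ≡ 553
189^512 ≡ 553^2 = 305809 ≡ 2708
528 = 512 + 16, so 189^528 ≡ 2708·2266 ≡ 2284 (mod 3001)
97·2284 = 221548 ≡ 2475 (mod 3001)
2927 ≠ 2475, so verification fails.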